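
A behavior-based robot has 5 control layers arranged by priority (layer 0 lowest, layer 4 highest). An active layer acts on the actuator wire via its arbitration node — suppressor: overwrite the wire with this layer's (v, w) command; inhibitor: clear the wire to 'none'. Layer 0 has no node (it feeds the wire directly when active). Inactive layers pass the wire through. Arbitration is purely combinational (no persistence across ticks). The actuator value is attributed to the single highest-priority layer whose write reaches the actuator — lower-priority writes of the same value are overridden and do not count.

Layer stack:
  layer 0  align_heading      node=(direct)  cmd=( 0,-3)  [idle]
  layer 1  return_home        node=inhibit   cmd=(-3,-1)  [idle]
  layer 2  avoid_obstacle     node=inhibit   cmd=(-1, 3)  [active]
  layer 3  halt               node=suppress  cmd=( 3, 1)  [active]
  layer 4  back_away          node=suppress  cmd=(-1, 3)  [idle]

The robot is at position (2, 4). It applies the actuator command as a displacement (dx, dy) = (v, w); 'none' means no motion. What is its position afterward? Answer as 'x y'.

L0 align_heading: idle → wire = none
L1 return_home: idle → wire stays none
L2 avoid_obstacle: active, inhibitor → wire = none
L3 halt: active, suppressor → wire = (3, 1)
L4 back_away: idle → wire stays (3, 1)
actuator = (3, 1)
position: (2, 4) + (3, 1) = (5, 5)

5 5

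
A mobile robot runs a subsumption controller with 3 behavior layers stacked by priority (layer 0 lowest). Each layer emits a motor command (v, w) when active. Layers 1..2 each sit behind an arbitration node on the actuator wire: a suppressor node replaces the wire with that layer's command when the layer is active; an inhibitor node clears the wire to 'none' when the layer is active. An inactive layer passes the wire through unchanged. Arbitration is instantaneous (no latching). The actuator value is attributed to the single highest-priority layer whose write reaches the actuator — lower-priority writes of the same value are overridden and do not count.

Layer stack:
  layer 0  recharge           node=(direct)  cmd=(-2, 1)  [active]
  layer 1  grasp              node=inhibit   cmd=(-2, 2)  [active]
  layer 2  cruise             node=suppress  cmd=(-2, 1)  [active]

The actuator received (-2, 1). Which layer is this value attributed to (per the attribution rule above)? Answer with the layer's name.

L0 recharge: active, feeds wire = (-2, 1)
L1 grasp: active, inhibitor → wire = none
L2 cruise: active, suppressor → wire = (-2, 1)
actuator = (-2, 1)
last writer: layer 2 = cruise

cruise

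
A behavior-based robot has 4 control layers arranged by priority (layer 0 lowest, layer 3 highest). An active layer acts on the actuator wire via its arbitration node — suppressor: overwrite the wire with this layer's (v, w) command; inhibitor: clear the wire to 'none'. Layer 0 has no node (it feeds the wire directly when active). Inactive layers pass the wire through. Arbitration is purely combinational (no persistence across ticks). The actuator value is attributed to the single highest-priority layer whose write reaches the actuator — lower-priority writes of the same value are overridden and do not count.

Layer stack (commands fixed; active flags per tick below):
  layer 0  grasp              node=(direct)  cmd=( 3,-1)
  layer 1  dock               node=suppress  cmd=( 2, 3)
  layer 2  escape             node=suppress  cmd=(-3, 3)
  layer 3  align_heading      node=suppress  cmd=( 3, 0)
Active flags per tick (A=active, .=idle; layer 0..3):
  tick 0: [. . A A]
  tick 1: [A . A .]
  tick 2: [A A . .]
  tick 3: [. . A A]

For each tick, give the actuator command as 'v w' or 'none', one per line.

tick 0:
  [0] grasp off; wire := none
  [1] dock off; pass none
  [2] escape on (suppress); wire := (-3, 3)
  [3] align_heading on (suppress); wire := (3, 0)
  output (3, 0)
tick 1:
  [0] grasp on; wire := (3, -1)
  [1] dock off; pass (3, -1)
  [2] escape on (suppress); wire := (-3, 3)
  [3] align_heading off; pass (-3, 3)
  output (-3, 3)
tick 2:
  [0] grasp on; wire := (3, -1)
  [1] dock on (suppress); wire := (2, 3)
  [2] escape off; pass (2, 3)
  [3] align_heading off; pass (2, 3)
  output (2, 3)
tick 3:
  [0] grasp off; wire := none
  [1] dock off; pass none
  [2] escape on (suppress); wire := (-3, 3)
  [3] align_heading on (suppress); wire := (3, 0)
  output (3, 0)

3 0
-3 3
2 3
3 0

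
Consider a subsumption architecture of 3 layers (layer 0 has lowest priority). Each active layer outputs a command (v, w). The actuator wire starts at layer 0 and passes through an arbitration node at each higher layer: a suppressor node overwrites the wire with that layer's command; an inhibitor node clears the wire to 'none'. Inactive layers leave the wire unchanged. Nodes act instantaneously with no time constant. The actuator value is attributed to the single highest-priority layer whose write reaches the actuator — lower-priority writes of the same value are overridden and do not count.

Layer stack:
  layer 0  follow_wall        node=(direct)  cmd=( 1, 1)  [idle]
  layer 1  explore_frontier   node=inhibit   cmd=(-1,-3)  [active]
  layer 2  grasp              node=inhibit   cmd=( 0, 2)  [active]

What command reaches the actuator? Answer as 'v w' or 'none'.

L0 follow_wall: idle → wire = none
L1 explore_frontier: active, inhibitor → wire = none
L2 grasp: active, inhibitor → wire = none
actuator = none

none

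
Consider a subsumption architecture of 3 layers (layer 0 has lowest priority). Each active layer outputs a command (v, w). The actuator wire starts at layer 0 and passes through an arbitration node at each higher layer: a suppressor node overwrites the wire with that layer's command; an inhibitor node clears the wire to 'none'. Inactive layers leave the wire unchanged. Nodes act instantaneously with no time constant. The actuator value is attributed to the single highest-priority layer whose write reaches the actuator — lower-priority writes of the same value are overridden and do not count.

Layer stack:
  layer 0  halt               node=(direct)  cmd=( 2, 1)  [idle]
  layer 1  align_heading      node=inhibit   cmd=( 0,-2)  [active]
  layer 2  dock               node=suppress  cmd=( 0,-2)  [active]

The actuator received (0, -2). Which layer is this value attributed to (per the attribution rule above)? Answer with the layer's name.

dock

L0 halt: idle → wire = none
L1 align_heading: active, inhibitor → wire = none
L2 dock: active, suppressor → wire = (0, -2)
actuator = (0, -2)
last writer: layer 2 = dock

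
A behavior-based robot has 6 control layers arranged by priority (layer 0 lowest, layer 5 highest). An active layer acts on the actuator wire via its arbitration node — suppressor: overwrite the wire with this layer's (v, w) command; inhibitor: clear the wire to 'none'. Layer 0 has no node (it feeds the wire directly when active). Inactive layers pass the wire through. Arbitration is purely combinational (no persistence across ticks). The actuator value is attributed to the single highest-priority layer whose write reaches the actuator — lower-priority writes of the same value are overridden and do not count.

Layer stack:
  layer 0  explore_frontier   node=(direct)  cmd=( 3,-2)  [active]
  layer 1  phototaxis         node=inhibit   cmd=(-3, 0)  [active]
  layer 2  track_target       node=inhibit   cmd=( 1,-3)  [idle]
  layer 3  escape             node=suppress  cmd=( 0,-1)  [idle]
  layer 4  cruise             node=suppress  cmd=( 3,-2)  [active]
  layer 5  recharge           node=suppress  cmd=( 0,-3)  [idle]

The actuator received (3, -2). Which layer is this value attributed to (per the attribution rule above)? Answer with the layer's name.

layer 0 (explore_frontier) active — direct: (3, -2)
layer 1 (phototaxis) active — inhibits: none
layer 2 (track_target) idle — unchanged: none
layer 3 (escape) idle — unchanged: none
layer 4 (cruise) active — suppresses: (3, -2)
layer 5 (recharge) idle — unchanged: (3, -2)
→ actuator (3, -2)
last writer: layer 4 = cruise

cruise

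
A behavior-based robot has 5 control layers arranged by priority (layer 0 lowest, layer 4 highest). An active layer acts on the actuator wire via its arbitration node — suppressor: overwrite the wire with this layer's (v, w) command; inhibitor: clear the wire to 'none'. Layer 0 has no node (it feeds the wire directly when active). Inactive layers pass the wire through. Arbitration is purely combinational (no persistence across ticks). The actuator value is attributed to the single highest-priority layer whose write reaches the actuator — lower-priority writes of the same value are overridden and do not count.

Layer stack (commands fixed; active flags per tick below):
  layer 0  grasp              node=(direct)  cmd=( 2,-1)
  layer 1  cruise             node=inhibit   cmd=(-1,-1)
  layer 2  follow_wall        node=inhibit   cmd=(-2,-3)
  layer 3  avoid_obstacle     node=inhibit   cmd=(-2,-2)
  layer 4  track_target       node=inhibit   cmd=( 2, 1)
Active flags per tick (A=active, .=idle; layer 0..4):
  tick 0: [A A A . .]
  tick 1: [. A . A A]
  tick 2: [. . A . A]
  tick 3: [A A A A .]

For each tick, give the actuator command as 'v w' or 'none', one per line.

none
none
none
none

tick 0:
  L0 grasp: active, feeds wire = (2, -1)
  L1 cruise: active, inhibitor → wire = none
  L2 follow_wall: active, inhibitor → wire = none
  L3 avoid_obstacle: idle → wire stays none
  L4 track_target: idle → wire stays none
  actuator = none
tick 1:
  L0 grasp: idle → wire = none
  L1 cruise: active, inhibitor → wire = none
  L2 follow_wall: idle → wire stays none
  L3 avoid_obstacle: active, inhibitor → wire = none
  L4 track_target: active, inhibitor → wire = none
  actuator = none
tick 2:
  L0 grasp: idle → wire = none
  L1 cruise: idle → wire stays none
  L2 follow_wall: active, inhibitor → wire = none
  L3 avoid_obstacle: idle → wire stays none
  L4 track_target: active, inhibitor → wire = none
  actuator = none
tick 3:
  L0 grasp: active, feeds wire = (2, -1)
  L1 cruise: active, inhibitor → wire = none
  L2 follow_wall: active, inhibitor → wire = none
  L3 avoid_obstacle: active, inhibitor → wire = none
  L4 track_target: idle → wire stays none
  actuator = none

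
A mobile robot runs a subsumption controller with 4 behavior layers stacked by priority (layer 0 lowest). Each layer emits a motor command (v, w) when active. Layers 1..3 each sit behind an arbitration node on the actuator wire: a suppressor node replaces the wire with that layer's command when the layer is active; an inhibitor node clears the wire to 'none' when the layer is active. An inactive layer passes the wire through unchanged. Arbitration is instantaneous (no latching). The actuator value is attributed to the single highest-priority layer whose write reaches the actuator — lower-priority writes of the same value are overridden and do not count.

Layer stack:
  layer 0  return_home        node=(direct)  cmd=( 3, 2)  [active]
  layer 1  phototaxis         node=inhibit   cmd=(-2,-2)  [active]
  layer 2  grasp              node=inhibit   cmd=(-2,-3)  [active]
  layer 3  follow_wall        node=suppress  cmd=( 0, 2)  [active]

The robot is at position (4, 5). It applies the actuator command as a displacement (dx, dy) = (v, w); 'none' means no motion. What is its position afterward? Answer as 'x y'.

4 7

layer 0 (return_home) active — direct: (3, 2)
layer 1 (phototaxis) active — inhibits: none
layer 2 (grasp) active — inhibits: none
layer 3 (follow_wall) active — suppresses: (0, 2)
→ actuator (0, 2)
position: (4, 5) + (0, 2) = (4, 7)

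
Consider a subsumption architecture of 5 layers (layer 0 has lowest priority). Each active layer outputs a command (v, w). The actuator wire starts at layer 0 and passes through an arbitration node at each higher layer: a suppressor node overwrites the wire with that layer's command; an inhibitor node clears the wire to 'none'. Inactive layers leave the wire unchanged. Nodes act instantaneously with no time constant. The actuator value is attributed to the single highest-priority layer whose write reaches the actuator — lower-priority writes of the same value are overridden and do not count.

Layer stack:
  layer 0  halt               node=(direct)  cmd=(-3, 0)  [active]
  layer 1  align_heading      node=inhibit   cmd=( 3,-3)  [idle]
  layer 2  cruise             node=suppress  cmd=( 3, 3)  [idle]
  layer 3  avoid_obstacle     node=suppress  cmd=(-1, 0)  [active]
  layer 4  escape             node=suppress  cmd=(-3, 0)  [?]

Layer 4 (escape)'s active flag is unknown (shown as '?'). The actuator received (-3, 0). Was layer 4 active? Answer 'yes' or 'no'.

yes

If layer 4 is active=yes:
  actuator would be (-3, 0)
If layer 4 is active=no:
  actuator would be (-1, 0)
Observed (-3, 0), so layer 4 was active.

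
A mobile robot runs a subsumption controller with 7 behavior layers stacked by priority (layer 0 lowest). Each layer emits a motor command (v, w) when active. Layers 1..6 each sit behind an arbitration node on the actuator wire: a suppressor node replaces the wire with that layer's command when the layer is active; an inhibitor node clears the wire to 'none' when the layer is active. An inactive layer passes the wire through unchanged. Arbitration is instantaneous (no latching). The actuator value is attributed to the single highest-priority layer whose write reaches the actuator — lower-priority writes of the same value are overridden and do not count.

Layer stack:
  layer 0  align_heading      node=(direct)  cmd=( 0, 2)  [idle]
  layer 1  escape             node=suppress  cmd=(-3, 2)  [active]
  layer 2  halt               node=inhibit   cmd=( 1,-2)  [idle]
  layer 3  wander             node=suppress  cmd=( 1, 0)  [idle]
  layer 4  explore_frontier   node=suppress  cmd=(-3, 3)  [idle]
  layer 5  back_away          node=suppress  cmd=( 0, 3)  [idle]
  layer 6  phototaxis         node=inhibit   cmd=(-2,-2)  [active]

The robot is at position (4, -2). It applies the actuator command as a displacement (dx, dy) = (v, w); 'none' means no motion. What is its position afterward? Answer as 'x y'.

4 -2

L0 align_heading: idle → wire = none
L1 escape: active, suppressor → wire = (-3, 2)
L2 halt: idle → wire stays (-3, 2)
L3 wander: idle → wire stays (-3, 2)
L4 explore_frontier: idle → wire stays (-3, 2)
L5 back_away: idle → wire stays (-3, 2)
L6 phototaxis: active, inhibitor → wire = none
actuator = none
position: (4, -2) + none = (4, -2)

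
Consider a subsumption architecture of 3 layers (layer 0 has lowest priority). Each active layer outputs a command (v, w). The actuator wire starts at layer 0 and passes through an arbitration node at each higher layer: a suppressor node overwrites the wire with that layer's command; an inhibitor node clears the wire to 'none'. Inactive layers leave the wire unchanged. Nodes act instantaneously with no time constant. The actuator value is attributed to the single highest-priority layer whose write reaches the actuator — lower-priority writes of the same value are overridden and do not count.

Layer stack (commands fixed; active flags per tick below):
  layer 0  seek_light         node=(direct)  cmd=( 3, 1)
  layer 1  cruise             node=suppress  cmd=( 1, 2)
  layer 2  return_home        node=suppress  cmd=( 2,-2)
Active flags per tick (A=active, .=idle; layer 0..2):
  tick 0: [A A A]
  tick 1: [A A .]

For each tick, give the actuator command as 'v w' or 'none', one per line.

tick 0:
  [0] seek_light on; wire := (3, 1)
  [1] cruise on (suppress); wire := (1, 2)
  [2] return_home on (suppress); wire := (2, -2)
  output (2, -2)
tick 1:
  [0] seek_light on; wire := (3, 1)
  [1] cruise on (suppress); wire := (1, 2)
  [2] return_home off; pass (1, 2)
  output (1, 2)

2 -2
1 2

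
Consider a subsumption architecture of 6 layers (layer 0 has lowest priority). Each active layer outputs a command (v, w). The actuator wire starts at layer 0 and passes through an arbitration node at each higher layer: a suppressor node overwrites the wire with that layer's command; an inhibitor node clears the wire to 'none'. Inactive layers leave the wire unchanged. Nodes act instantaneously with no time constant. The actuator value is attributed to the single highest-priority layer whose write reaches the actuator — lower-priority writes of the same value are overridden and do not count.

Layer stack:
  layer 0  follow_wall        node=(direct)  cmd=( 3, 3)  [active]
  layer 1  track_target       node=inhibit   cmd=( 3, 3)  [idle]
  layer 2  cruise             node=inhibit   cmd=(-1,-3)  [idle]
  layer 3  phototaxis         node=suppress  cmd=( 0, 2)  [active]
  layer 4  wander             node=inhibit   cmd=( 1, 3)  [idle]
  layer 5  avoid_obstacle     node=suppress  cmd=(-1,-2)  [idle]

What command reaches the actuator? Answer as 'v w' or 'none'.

0 2

layer 0 (follow_wall) active — direct: (3, 3)
layer 1 (track_target) idle — unchanged: (3, 3)
layer 2 (cruise) idle — unchanged: (3, 3)
layer 3 (phototaxis) active — suppresses: (0, 2)
layer 4 (wander) idle — unchanged: (0, 2)
layer 5 (avoid_obstacle) idle — unchanged: (0, 2)
→ actuator (0, 2)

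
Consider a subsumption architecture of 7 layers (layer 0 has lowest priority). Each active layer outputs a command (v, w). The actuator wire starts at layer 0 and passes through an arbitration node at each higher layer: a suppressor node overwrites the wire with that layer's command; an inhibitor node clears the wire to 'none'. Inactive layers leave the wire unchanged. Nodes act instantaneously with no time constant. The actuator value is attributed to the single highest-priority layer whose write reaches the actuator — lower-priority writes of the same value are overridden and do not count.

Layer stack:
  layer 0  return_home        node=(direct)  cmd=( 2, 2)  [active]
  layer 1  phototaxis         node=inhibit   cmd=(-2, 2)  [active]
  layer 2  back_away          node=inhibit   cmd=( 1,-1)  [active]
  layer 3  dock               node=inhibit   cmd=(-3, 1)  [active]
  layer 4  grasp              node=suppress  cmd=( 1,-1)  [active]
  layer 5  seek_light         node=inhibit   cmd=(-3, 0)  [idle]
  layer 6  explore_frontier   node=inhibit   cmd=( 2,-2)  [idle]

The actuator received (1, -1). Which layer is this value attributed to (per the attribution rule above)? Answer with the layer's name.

grasp

[0] return_home on; wire := (2, 2)
[1] phototaxis on (inhibit); wire := none
[2] back_away on (inhibit); wire := none
[3] dock on (inhibit); wire := none
[4] grasp on (suppress); wire := (1, -1)
[5] seek_light off; pass (1, -1)
[6] explore_frontier off; pass (1, -1)
output (1, -1)
last writer: layer 4 = grasp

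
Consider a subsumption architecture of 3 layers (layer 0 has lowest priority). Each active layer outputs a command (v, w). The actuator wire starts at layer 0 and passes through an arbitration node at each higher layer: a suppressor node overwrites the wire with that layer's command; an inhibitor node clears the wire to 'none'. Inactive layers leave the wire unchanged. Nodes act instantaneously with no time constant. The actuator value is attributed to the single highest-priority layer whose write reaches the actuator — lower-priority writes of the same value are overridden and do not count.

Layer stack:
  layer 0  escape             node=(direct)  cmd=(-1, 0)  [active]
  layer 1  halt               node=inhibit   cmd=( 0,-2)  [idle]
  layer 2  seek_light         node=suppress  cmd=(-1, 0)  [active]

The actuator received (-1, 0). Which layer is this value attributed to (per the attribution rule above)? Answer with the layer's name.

L0 escape: active, feeds wire = (-1, 0)
L1 halt: idle → wire stays (-1, 0)
L2 seek_light: active, suppressor → wire = (-1, 0)
actuator = (-1, 0)
last writer: layer 2 = seek_light

seek_light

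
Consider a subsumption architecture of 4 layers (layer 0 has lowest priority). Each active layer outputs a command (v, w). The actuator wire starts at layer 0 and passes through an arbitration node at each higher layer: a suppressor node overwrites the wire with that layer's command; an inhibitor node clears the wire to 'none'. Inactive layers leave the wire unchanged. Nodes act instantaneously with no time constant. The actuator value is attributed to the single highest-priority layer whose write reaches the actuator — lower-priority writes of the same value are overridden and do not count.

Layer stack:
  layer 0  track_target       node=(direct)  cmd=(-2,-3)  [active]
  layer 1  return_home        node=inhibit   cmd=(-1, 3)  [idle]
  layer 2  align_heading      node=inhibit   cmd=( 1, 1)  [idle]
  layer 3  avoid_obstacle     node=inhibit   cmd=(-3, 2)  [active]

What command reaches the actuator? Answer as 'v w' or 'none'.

layer 0 (track_target) active — direct: (-2, -3)
layer 1 (return_home) idle — unchanged: (-2, -3)
layer 2 (align_heading) idle — unchanged: (-2, -3)
layer 3 (avoid_obstacle) active — inhibits: none
→ actuator none

none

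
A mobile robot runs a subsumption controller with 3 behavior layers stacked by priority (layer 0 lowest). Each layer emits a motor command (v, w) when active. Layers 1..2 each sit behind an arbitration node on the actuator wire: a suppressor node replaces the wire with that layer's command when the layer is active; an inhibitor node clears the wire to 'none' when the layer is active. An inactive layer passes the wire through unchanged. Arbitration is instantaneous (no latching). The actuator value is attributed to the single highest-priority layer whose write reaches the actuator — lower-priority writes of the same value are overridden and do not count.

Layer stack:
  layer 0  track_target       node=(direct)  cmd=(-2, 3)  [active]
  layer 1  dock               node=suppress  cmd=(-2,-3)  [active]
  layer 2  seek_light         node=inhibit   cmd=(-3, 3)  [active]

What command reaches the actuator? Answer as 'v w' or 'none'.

layer 0 (track_target) active — direct: (-2, 3)
layer 1 (dock) active — suppresses: (-2, -3)
layer 2 (seek_light) active — inhibits: none
→ actuator none

none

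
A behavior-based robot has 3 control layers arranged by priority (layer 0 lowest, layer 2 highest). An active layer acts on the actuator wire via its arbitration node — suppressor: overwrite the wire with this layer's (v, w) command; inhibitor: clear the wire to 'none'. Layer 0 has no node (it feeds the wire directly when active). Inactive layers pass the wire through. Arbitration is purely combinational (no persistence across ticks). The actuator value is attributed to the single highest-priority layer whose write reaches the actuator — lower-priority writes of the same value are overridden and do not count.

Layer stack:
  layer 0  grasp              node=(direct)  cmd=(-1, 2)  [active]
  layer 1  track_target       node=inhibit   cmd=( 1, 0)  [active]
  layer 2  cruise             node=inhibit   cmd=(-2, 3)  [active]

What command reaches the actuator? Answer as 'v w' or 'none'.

none

L0 grasp: active, feeds wire = (-1, 2)
L1 track_target: active, inhibitor → wire = none
L2 cruise: active, inhibitor → wire = none
actuator = none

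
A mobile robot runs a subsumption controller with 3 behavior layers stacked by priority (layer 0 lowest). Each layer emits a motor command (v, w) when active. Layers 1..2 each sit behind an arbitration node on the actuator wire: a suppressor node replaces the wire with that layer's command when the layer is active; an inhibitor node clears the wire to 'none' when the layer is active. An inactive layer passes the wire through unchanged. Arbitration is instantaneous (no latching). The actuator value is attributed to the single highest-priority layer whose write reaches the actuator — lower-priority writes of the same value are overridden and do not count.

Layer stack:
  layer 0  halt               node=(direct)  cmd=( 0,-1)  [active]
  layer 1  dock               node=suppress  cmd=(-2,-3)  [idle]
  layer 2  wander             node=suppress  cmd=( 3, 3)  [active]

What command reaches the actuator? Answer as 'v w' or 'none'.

layer 0 (halt) active — direct: (0, -1)
layer 1 (dock) idle — unchanged: (0, -1)
layer 2 (wander) active — suppresses: (3, 3)
→ actuator (3, 3)

3 3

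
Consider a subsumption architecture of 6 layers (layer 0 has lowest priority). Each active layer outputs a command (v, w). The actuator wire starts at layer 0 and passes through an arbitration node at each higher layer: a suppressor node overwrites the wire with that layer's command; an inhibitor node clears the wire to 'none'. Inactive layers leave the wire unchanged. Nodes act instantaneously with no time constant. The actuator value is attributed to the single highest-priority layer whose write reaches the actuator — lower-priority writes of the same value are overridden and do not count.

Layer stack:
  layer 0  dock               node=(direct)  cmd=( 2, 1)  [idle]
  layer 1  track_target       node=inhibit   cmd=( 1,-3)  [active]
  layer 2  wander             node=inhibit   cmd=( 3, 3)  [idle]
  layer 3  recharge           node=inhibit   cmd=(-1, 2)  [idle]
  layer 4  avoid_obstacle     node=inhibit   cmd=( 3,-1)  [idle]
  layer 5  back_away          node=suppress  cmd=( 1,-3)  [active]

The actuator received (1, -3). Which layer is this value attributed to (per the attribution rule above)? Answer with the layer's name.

back_away

L0 dock: idle → wire = none
L1 track_target: active, inhibitor → wire = none
L2 wander: idle → wire stays none
L3 recharge: idle → wire stays none
L4 avoid_obstacle: idle → wire stays none
L5 back_away: active, suppressor → wire = (1, -3)
actuator = (1, -3)
last writer: layer 5 = back_away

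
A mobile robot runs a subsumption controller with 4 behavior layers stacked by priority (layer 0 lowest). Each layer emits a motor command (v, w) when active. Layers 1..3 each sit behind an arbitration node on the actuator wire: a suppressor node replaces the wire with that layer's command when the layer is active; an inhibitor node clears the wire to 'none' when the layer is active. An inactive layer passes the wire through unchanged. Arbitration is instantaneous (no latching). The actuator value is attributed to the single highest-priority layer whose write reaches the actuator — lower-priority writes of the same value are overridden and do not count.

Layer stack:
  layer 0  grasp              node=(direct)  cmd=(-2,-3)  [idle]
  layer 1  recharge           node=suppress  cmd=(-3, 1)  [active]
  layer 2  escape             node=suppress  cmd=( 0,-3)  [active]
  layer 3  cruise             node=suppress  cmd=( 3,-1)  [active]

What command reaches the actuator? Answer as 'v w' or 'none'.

3 -1

L0 grasp: idle → wire = none
L1 recharge: active, suppressor → wire = (-3, 1)
L2 escape: active, suppressor → wire = (0, -3)
L3 cruise: active, suppressor → wire = (3, -1)
actuator = (3, -1)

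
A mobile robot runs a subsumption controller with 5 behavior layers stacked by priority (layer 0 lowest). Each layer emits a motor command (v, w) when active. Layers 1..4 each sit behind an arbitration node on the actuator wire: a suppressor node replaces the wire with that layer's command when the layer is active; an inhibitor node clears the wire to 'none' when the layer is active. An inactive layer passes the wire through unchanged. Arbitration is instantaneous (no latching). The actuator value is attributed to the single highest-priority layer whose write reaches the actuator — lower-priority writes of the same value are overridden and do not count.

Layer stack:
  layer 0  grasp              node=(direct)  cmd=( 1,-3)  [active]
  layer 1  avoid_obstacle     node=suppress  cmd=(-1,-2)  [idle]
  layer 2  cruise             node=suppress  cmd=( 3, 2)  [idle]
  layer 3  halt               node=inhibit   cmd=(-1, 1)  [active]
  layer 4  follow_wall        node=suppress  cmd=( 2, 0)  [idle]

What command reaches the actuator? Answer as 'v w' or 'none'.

[0] grasp on; wire := (1, -3)
[1] avoid_obstacle off; pass (1, -3)
[2] cruise off; pass (1, -3)
[3] halt on (inhibit); wire := none
[4] follow_wall off; pass none
output none

none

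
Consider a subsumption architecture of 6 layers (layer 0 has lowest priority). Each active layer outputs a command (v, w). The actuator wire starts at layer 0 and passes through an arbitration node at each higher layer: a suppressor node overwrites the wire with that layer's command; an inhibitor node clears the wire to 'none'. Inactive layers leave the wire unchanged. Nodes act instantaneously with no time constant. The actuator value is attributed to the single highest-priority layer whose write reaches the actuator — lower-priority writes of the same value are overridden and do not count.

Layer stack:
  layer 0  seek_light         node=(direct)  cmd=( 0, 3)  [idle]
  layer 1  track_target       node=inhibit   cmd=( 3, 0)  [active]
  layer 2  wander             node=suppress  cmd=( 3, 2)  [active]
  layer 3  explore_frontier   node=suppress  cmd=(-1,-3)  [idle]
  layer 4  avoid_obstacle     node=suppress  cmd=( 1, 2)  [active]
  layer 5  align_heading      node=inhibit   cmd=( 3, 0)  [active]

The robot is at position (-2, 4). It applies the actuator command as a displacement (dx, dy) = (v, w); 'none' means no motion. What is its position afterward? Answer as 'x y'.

L0 seek_light: idle → wire = none
L1 track_target: active, inhibitor → wire = none
L2 wander: active, suppressor → wire = (3, 2)
L3 explore_frontier: idle → wire stays (3, 2)
L4 avoid_obstacle: active, suppressor → wire = (1, 2)
L5 align_heading: active, inhibitor → wire = none
actuator = none
position: (-2, 4) + none = (-2, 4)

-2 4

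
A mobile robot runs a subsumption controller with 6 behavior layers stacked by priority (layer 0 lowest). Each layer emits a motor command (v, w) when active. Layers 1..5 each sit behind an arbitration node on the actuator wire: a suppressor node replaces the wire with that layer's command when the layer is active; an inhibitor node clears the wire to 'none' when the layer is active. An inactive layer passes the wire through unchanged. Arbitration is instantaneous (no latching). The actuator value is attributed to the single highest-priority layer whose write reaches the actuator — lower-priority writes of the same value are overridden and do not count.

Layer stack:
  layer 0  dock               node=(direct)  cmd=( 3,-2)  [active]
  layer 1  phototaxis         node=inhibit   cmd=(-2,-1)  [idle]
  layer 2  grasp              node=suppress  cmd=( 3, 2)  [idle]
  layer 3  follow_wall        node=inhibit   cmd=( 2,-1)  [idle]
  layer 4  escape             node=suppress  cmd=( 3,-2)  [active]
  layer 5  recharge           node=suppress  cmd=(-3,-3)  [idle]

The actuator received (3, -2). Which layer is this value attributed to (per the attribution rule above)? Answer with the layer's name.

escape

L0 dock: active, feeds wire = (3, -2)
L1 phototaxis: idle → wire stays (3, -2)
L2 grasp: idle → wire stays (3, -2)
L3 follow_wall: idle → wire stays (3, -2)
L4 escape: active, suppressor → wire = (3, -2)
L5 recharge: idle → wire stays (3, -2)
actuator = (3, -2)
last writer: layer 4 = escape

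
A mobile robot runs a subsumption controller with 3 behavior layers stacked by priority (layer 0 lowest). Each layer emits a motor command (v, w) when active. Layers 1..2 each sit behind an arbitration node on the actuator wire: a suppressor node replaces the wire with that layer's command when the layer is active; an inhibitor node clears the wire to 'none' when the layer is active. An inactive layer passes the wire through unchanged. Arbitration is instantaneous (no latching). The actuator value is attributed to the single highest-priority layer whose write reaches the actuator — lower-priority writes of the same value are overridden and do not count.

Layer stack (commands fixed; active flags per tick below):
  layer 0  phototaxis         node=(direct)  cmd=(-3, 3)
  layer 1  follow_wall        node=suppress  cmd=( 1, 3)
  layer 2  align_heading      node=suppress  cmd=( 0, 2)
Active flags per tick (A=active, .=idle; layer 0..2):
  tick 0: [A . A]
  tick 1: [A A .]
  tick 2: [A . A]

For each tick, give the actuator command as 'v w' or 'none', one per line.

0 2
1 3
0 2

tick 0:
  layer 0 (phototaxis) active — direct: (-3, 3)
  layer 1 (follow_wall) idle — unchanged: (-3, 3)
  layer 2 (align_heading) active — suppresses: (0, 2)
  → actuator (0, 2)
tick 1:
  layer 0 (phototaxis) active — direct: (-3, 3)
  layer 1 (follow_wall) active — suppresses: (1, 3)
  layer 2 (align_heading) idle — unchanged: (1, 3)
  → actuator (1, 3)
tick 2:
  layer 0 (phototaxis) active — direct: (-3, 3)
  layer 1 (follow_wall) idle — unchanged: (-3, 3)
  layer 2 (align_heading) active — suppresses: (0, 2)
  → actuator (0, 2)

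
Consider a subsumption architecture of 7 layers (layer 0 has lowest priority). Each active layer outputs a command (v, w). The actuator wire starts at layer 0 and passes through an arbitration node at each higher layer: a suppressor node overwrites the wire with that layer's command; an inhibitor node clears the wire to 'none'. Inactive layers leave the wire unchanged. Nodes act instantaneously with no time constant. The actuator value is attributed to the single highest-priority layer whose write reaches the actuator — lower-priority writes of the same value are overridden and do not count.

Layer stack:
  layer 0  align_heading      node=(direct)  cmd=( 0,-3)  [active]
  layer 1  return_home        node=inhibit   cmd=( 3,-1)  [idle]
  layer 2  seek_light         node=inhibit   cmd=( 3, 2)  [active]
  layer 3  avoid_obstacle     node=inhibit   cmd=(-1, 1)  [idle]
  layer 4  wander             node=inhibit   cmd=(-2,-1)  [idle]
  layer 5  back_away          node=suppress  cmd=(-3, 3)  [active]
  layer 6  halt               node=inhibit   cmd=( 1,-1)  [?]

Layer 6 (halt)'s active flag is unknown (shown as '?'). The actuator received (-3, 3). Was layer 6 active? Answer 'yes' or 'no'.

If layer 6 is active=yes:
  actuator would be none
If layer 6 is active=no:
  actuator would be (-3, 3)
Observed (-3, 3), so layer 6 was idle.

no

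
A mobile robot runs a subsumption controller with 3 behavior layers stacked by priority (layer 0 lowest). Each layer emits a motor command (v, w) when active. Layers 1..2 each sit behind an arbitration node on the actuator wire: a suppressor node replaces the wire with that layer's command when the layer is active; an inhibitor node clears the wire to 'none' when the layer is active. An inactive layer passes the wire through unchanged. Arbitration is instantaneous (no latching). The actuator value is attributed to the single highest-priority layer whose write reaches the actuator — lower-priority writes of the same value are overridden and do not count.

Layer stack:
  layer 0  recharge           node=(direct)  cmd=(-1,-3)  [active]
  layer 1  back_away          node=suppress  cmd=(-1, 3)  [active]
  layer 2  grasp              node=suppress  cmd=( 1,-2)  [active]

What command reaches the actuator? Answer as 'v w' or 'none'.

L0 recharge: active, feeds wire = (-1, -3)
L1 back_away: active, suppressor → wire = (-1, 3)
L2 grasp: active, suppressor → wire = (1, -2)
actuator = (1, -2)

1 -2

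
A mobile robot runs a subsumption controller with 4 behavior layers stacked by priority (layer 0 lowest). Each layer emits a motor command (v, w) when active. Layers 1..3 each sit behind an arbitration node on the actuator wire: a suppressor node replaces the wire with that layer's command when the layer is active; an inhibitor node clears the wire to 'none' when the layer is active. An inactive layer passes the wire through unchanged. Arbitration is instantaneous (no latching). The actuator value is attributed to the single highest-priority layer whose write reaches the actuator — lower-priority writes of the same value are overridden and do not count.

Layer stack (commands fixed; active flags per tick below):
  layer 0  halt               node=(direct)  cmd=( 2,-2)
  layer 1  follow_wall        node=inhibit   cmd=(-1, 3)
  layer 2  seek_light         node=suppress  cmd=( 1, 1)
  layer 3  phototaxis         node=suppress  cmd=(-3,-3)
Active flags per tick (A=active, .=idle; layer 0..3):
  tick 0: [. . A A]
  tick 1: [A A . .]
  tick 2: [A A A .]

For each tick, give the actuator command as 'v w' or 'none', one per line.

tick 0:
  [0] halt off; wire := none
  [1] follow_wall off; pass none
  [2] seek_light on (suppress); wire := (1, 1)
  [3] phototaxis on (suppress); wire := (-3, -3)
  output (-3, -3)
tick 1:
  [0] halt on; wire := (2, -2)
  [1] follow_wall on (inhibit); wire := none
  [2] seek_light off; pass none
  [3] phototaxis off; pass none
  output none
tick 2:
  [0] halt on; wire := (2, -2)
  [1] follow_wall on (inhibit); wire := none
  [2] seek_light on (suppress); wire := (1, 1)
  [3] phototaxis off; pass (1, 1)
  output (1, 1)

-3 -3
none
1 1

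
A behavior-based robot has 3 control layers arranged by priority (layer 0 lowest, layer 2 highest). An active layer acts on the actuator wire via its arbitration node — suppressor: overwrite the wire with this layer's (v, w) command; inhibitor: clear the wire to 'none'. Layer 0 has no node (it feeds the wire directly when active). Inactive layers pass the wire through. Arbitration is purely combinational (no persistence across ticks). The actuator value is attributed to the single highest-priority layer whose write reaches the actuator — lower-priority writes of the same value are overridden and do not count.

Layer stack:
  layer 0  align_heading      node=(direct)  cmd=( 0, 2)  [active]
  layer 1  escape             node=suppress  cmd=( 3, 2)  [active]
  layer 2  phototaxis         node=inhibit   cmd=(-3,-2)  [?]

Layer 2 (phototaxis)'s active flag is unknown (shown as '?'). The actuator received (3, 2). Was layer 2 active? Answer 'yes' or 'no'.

no

If layer 2 is active=yes:
  actuator would be none
If layer 2 is active=no:
  actuator would be (3, 2)
Observed (3, 2), so layer 2 was idle.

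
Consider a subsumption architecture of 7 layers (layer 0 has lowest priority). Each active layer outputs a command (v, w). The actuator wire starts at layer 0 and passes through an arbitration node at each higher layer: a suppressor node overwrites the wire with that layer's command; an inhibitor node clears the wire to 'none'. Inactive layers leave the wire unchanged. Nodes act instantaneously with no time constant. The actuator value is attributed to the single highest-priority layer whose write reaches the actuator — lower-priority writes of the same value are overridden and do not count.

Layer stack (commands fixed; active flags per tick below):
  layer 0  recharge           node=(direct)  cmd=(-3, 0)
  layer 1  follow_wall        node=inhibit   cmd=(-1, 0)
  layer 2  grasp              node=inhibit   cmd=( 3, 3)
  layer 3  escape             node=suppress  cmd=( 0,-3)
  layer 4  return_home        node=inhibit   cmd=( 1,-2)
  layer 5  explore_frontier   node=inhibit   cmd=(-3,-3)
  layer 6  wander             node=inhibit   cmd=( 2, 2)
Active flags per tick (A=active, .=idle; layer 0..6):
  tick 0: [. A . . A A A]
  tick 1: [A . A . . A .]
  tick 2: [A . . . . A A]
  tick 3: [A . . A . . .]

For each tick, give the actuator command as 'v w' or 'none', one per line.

none
none
none
0 -3

tick 0:
  [0] recharge off; wire := none
  [1] follow_wall on (inhibit); wire := none
  [2] grasp off; pass none
  [3] escape off; pass none
  [4] return_home on (inhibit); wire := none
  [5] explore_frontier on (inhibit); wire := none
  [6] wander on (inhibit); wire := none
  output none
tick 1:
  [0] recharge on; wire := (-3, 0)
  [1] follow_wall off; pass (-3, 0)
  [2] grasp on (inhibit); wire := none
  [3] escape off; pass none
  [4] return_home off; pass none
  [5] explore_frontier on (inhibit); wire := none
  [6] wander off; pass none
  output none
tick 2:
  [0] recharge on; wire := (-3, 0)
  [1] follow_wall off; pass (-3, 0)
  [2] grasp off; pass (-3, 0)
  [3] escape off; pass (-3, 0)
  [4] return_home off; pass (-3, 0)
  [5] explore_frontier on (inhibit); wire := none
  [6] wander on (inhibit); wire := none
  output none
tick 3:
  [0] recharge on; wire := (-3, 0)
  [1] follow_wall off; pass (-3, 0)
  [2] grasp off; pass (-3, 0)
  [3] escape on (suppress); wire := (0, -3)
  [4] return_home off; pass (0, -3)
  [5] explore_frontier off; pass (0, -3)
  [6] wander off; pass (0, -3)
  output (0, -3)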